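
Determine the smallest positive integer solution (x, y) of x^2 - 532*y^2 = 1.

(x, y) = (2588599, 112230)

First expand sqrt(532) as a continued fraction. With x_i = (sqrt(532) + m_i)/d_i and (m_0, d_0) = (0, 1): a_0 = floor(sqrt(532)) = 23, since 23^2 = 529 <= 532 < 576 = 24^2.
Iterate m_{i+1} = d_i*a_i - m_i, d_{i+1} = (532 - m_{i+1}^2)/d_i, a_{i+1} = floor((a_0 + m_{i+1})/d_{i+1}):
  m_1 = 1*23 - 0 = 23, d_1 = (532 - 23^2)/1 = 3/1 = 3, a_1 = floor((23 + 23)/3) = 15.
  m_2 = 3*15 - 23 = 22, d_2 = (532 - 22^2)/3 = 48/3 = 16, a_2 = floor((23 + 22)/16) = 2.
  m_3 = 16*2 - 22 = 10, d_3 = (532 - 10^2)/16 = 432/16 = 27, a_3 = floor((23 + 10)/27) = 1.
  m_4 = 27*1 - 10 = 17, d_4 = (532 - 17^2)/27 = 243/27 = 9, a_4 = floor((23 + 17)/9) = 4.
  m_5 = 9*4 - 17 = 19, d_5 = (532 - 19^2)/9 = 171/9 = 19, a_5 = floor((23 + 19)/19) = 2.
  m_6 = 19*2 - 19 = 19, d_6 = (532 - 19^2)/19 = 171/19 = 9, a_6 = floor((23 + 19)/9) = 4.
  m_7 = 9*4 - 19 = 17, d_7 = (532 - 17^2)/9 = 243/9 = 27, a_7 = floor((23 + 17)/27) = 1.
  m_8 = 27*1 - 17 = 10, d_8 = (532 - 10^2)/27 = 432/27 = 16, a_8 = floor((23 + 10)/16) = 2.
  m_9 = 16*2 - 10 = 22, d_9 = (532 - 22^2)/16 = 48/16 = 3, a_9 = floor((23 + 22)/3) = 15.
  m_10 = 3*15 - 22 = 23, d_10 = (532 - 23^2)/3 = 3/3 = 1, a_10 = floor((23 + 23)/1) = 46.
  m_11 = 1*46 - 23 = 23, d_11 = (532 - 23^2)/1 = 3/1 = 3: (m_11, d_11) = (m_1, d_1) = (23, 3), so from here the quotients repeat a_1, ..., a_10; the period length is 10.
So sqrt(532) = [23; (15, 2, 1, 4, 2, 4, 1, 2, 15, 46)] with period length k = 10.
k is even, so the fundamental solution of x^2 - 532y^2 = 1 is (p_{k-1}, q_{k-1}) = (p_9, q_9); compute convergents through index 9.
Convergents (p_i = a_i*p_{i-1} + p_{i-2}, q_i = a_i*q_{i-1} + q_{i-2} with p_{-2}=0, p_{-1}=1, q_{-2}=1, q_{-1}=0):
  i=0: a_0=23, p_0 = 23*1 + 0 = 23, q_0 = 23*0 + 1 = 1.
  i=1: a_1=15, p_1 = 15*23 + 1 = 346, q_1 = 15*1 + 0 = 15.
  i=2: a_2=2, p_2 = 2*346 + 23 = 715, q_2 = 2*15 + 1 = 31.
  i=3: a_3=1, p_3 = 1*715 + 346 = 1061, q_3 = 1*31 + 15 = 46.
  i=4: a_4=4, p_4 = 4*1061 + 715 = 4959, q_4 = 4*46 + 31 = 215.
  i=5: a_5=2, p_5 = 2*4959 + 1061 = 10979, q_5 = 2*215 + 46 = 476.
  i=6: a_6=4, p_6 = 4*10979 + 4959 = 48875, q_6 = 4*476 + 215 = 2119.
  i=7: a_7=1, p_7 = 1*48875 + 10979 = 59854, q_7 = 1*2119 + 476 = 2595.
  i=8: a_8=2, p_8 = 2*59854 + 48875 = 168583, q_8 = 2*2595 + 2119 = 7309.
  i=9: a_9=15, p_9 = 15*168583 + 59854 = 2588599, q_9 = 15*7309 + 2595 = 112230.
Check: 2588599^2 - 532*112230^2 = 6700844782801 - 6700844782800 = 1, so (x, y) = (2588599, 112230) solves the equation, and by the theorem it is the least positive solution.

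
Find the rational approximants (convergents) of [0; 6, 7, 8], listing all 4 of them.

Using the convergent recurrence p_i = a_i*p_{i-1} + p_{i-2}, q_i = a_i*q_{i-1} + q_{i-2} with p_{-2}=0, p_{-1}=1, q_{-2}=1, q_{-1}=0:
  i=0: a_0=0, p_0 = 0*1 + 0 = 0, q_0 = 0*0 + 1 = 1.
  i=1: a_1=6, p_1 = 6*0 + 1 = 1, q_1 = 6*1 + 0 = 6.
  i=2: a_2=7, p_2 = 7*1 + 0 = 7, q_2 = 7*6 + 1 = 43.
  i=3: a_3=8, p_3 = 8*7 + 1 = 57, q_3 = 8*43 + 6 = 350.

0/1, 1/6, 7/43, 57/350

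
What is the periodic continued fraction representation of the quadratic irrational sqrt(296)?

Write x_i = (sqrt(296) + m_i)/d_i with (m_0, d_0) = (0, 1). a_0 = floor(sqrt(296)) = 17, since 17^2 = 289 <= 296 < 324 = 18^2.
Iterate m_{i+1} = d_i*a_i - m_i, d_{i+1} = (296 - m_{i+1}^2)/d_i, a_{i+1} = floor((a_0 + m_{i+1})/d_{i+1}):
  m_1 = 1*17 - 0 = 17, d_1 = (296 - 17^2)/1 = 7/1 = 7, a_1 = floor((17 + 17)/7) = 4.
  m_2 = 7*4 - 17 = 11, d_2 = (296 - 11^2)/7 = 175/7 = 25, a_2 = floor((17 + 11)/25) = 1.
  m_3 = 25*1 - 11 = 14, d_3 = (296 - 14^2)/25 = 100/25 = 4, a_3 = floor((17 + 14)/4) = 7.
  m_4 = 4*7 - 14 = 14, d_4 = (296 - 14^2)/4 = 100/4 = 25, a_4 = floor((17 + 14)/25) = 1.
  m_5 = 25*1 - 14 = 11, d_5 = (296 - 11^2)/25 = 175/25 = 7, a_5 = floor((17 + 11)/7) = 4.
  m_6 = 7*4 - 11 = 17, d_6 = (296 - 17^2)/7 = 7/7 = 1, a_6 = floor((17 + 17)/1) = 34.
  m_7 = 1*34 - 17 = 17, d_7 = (296 - 17^2)/1 = 7/1 = 7: (m_7, d_7) = (m_1, d_1) = (17, 7), so from here the quotients repeat a_1, ..., a_6; the period length is 6.
Hence the expansion of sqrt(296) is a_0 = 17 followed by the repeating block 4, 1, 7, 1, 4, 34 (period 6).

[17; (4, 1, 7, 1, 4, 34)]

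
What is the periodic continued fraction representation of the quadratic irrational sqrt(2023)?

[44; (1, 43, 1, 88)]

Write x_i = (sqrt(2023) + m_i)/d_i with (m_0, d_0) = (0, 1). a_0 = floor(sqrt(2023)) = 44, since 44^2 = 1936 <= 2023 < 2025 = 45^2.
Iterate m_{i+1} = d_i*a_i - m_i, d_{i+1} = (2023 - m_{i+1}^2)/d_i, a_{i+1} = floor((a_0 + m_{i+1})/d_{i+1}):
  m_1 = 1*44 - 0 = 44, d_1 = (2023 - 44^2)/1 = 87/1 = 87, a_1 = floor((44 + 44)/87) = 1.
  m_2 = 87*1 - 44 = 43, d_2 = (2023 - 43^2)/87 = 174/87 = 2, a_2 = floor((44 + 43)/2) = 43.
  m_3 = 2*43 - 43 = 43, d_3 = (2023 - 43^2)/2 = 174/2 = 87, a_3 = floor((44 + 43)/87) = 1.
  m_4 = 87*1 - 43 = 44, d_4 = (2023 - 44^2)/87 = 87/87 = 1, a_4 = floor((44 + 44)/1) = 88.
  m_5 = 1*88 - 44 = 44, d_5 = (2023 - 44^2)/1 = 87/1 = 87: (m_5, d_5) = (m_1, d_1) = (44, 87), so from here the quotients repeat a_1, ..., a_4; the period length is 4.
Hence the expansion of sqrt(2023) is a_0 = 44 followed by the repeating block 1, 43, 1, 88 (period 4).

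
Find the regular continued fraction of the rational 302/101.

Run the Euclidean algorithm on 302 and 101; the successive quotients are the partial quotients a_0, a_1, ... (each step inverts the fractional part left over by the previous one):
  302 = 2*101 + 100, so a_0 = 2.
  101 = 1*100 + 1, so a_1 = 1.
  100 = 100*1 + 0, so a_2 = 100.
The remainder reaches 0 after 3 divisions, so the expansion has 3 partial quotients, read off in order.

[2; 1, 100]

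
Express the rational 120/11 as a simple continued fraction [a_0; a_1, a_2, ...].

[10; 1, 10]

Run the Euclidean algorithm on 120 and 11; the successive quotients are the partial quotients a_0, a_1, ... (each step inverts the fractional part left over by the previous one):
  120 = 10*11 + 10, so a_0 = 10.
  11 = 1*10 + 1, so a_1 = 1.
  10 = 10*1 + 0, so a_2 = 10.
The remainder reaches 0 after 3 divisions, so the expansion has 3 partial quotients, read off in order.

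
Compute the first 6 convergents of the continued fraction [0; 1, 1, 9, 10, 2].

0/1, 1/1, 1/2, 10/19, 101/192, 212/403

Using the convergent recurrence p_i = a_i*p_{i-1} + p_{i-2}, q_i = a_i*q_{i-1} + q_{i-2} with p_{-2}=0, p_{-1}=1, q_{-2}=1, q_{-1}=0:
  i=0: a_0=0, p_0 = 0*1 + 0 = 0, q_0 = 0*0 + 1 = 1.
  i=1: a_1=1, p_1 = 1*0 + 1 = 1, q_1 = 1*1 + 0 = 1.
  i=2: a_2=1, p_2 = 1*1 + 0 = 1, q_2 = 1*1 + 1 = 2.
  i=3: a_3=9, p_3 = 9*1 + 1 = 10, q_3 = 9*2 + 1 = 19.
  i=4: a_4=10, p_4 = 10*10 + 1 = 101, q_4 = 10*19 + 2 = 192.
  i=5: a_5=2, p_5 = 2*101 + 10 = 212, q_5 = 2*192 + 19 = 403.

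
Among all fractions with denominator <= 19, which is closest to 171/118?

Expand x = 171/118 as a continued fraction with the Euclidean algorithm:
  171 = 1*118 + 53, so a_0 = 1.
  118 = 2*53 + 12, so a_1 = 2.
  53 = 4*12 + 5, so a_2 = 4.
  12 = 2*5 + 2, so a_3 = 2.
  5 = 2*2 + 1, so a_4 = 2.
  2 = 2*1 + 0, so a_5 = 2.
so x = [1; 2, 4, 2, 2, 2].
Convergents (p_i = a_i*p_{i-1} + p_{i-2}, q_i = a_i*q_{i-1} + q_{i-2} with p_{-2}=0, p_{-1}=1, q_{-2}=1, q_{-1}=0), until the denominator exceeds 19:
  i=0: a_0=1, p_0 = 1*1 + 0 = 1, q_0 = 1*0 + 1 = 1.
  i=1: a_1=2, p_1 = 2*1 + 1 = 3, q_1 = 2*1 + 0 = 2.
  i=2: a_2=4, p_2 = 4*3 + 1 = 13, q_2 = 4*2 + 1 = 9.
  i=3: a_3=2, p_3 = 2*13 + 3 = 29, q_3 = 2*9 + 2 = 20.
q_3 = 20 > 19, so the last convergent with denominator <= 19 is p_2/q_2 = 13/9.
The closest fraction with denominator <= 19 is either p_2/q_2 or the intermediate fraction (k*p_2 + p_1)/(k*q_2 + q_1) with the largest k >= 1 whose denominator stays <= 19; these approach x as k grows, and every other convergent or intermediate fraction in range is farther away.
Largest k: floor((19 - q_1)/q_2) = floor((19 - 2)/9) = 1.
That gives (1*13 + 3)/(1*9 + 2) = 16/11.
Compare the errors: |x - 13/9| = |171*9 - 13*118|/(118*9) = 5/1062, and |x - 16/11| = |171*11 - 16*118|/(118*11) = 7/1298.
Cross-multiplying, 5*1298 = 6490 < 7434 = 7*1062, so 5/1062 is smaller: the convergent 13/9 is closer to x than 16/11.

13/9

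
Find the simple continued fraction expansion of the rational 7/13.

[0; 1, 1, 6]

Run the Euclidean algorithm on 7 and 13; the successive quotients are the partial quotients a_0, a_1, ... (each step inverts the fractional part left over by the previous one):
  7 = 0*13 + 7, so a_0 = 0.
  13 = 1*7 + 6, so a_1 = 1.
  7 = 1*6 + 1, so a_2 = 1.
  6 = 6*1 + 0, so a_3 = 6.
The remainder reaches 0 after 4 divisions, so the expansion has 4 partial quotients, read off in order.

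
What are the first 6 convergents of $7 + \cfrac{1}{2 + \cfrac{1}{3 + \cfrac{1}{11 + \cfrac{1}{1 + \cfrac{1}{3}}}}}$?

Using the convergent recurrence p_i = a_i*p_{i-1} + p_{i-2}, q_i = a_i*q_{i-1} + q_{i-2} with p_{-2}=0, p_{-1}=1, q_{-2}=1, q_{-1}=0:
  i=0: a_0=7, p_0 = 7*1 + 0 = 7, q_0 = 7*0 + 1 = 1.
  i=1: a_1=2, p_1 = 2*7 + 1 = 15, q_1 = 2*1 + 0 = 2.
  i=2: a_2=3, p_2 = 3*15 + 7 = 52, q_2 = 3*2 + 1 = 7.
  i=3: a_3=11, p_3 = 11*52 + 15 = 587, q_3 = 11*7 + 2 = 79.
  i=4: a_4=1, p_4 = 1*587 + 52 = 639, q_4 = 1*79 + 7 = 86.
  i=5: a_5=3, p_5 = 3*639 + 587 = 2504, q_5 = 3*86 + 79 = 337.

7/1, 15/2, 52/7, 587/79, 639/86, 2504/337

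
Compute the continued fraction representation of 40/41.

Run the Euclidean algorithm on 40 and 41; the successive quotients are the partial quotients a_0, a_1, ... (each step inverts the fractional part left over by the previous one):
  40 = 0*41 + 40, so a_0 = 0.
  41 = 1*40 + 1, so a_1 = 1.
  40 = 40*1 + 0, so a_2 = 40.
The remainder reaches 0 after 3 divisions, so the expansion has 3 partial quotients, read off in order.

[0; 1, 40]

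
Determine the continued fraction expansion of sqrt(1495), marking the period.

Write x_i = (sqrt(1495) + m_i)/d_i with (m_0, d_0) = (0, 1). a_0 = floor(sqrt(1495)) = 38, since 38^2 = 1444 <= 1495 < 1521 = 39^2.
Iterate m_{i+1} = d_i*a_i - m_i, d_{i+1} = (1495 - m_{i+1}^2)/d_i, a_{i+1} = floor((a_0 + m_{i+1})/d_{i+1}):
  m_1 = 1*38 - 0 = 38, d_1 = (1495 - 38^2)/1 = 51/1 = 51, a_1 = floor((38 + 38)/51) = 1.
  m_2 = 51*1 - 38 = 13, d_2 = (1495 - 13^2)/51 = 1326/51 = 26, a_2 = floor((38 + 13)/26) = 1.
  m_3 = 26*1 - 13 = 13, d_3 = (1495 - 13^2)/26 = 1326/26 = 51, a_3 = floor((38 + 13)/51) = 1.
  m_4 = 51*1 - 13 = 38, d_4 = (1495 - 38^2)/51 = 51/51 = 1, a_4 = floor((38 + 38)/1) = 76.
  m_5 = 1*76 - 38 = 38, d_5 = (1495 - 38^2)/1 = 51/1 = 51: (m_5, d_5) = (m_1, d_1) = (38, 51), so from here the quotients repeat a_1, ..., a_4; the period length is 4.
Hence the expansion of sqrt(1495) is a_0 = 38 followed by the repeating block 1, 1, 1, 76 (period 4).

[38; (1, 1, 1, 76)]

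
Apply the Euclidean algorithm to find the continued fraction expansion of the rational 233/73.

Run the Euclidean algorithm on 233 and 73; the successive quotients are the partial quotients a_0, a_1, ... (each step inverts the fractional part left over by the previous one):
  233 = 3*73 + 14, so a_0 = 3.
  73 = 5*14 + 3, so a_1 = 5.
  14 = 4*3 + 2, so a_2 = 4.
  3 = 1*2 + 1, so a_3 = 1.
  2 = 2*1 + 0, so a_4 = 2.
The remainder reaches 0 after 5 divisions, so the expansion has 5 partial quotients, read off in order.

[3; 5, 4, 1, 2]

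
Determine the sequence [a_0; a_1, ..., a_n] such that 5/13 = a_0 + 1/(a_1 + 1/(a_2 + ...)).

[0; 2, 1, 1, 2]

Run the Euclidean algorithm on 5 and 13; the successive quotients are the partial quotients a_0, a_1, ... (each step inverts the fractional part left over by the previous one):
  5 = 0*13 + 5, so a_0 = 0.
  13 = 2*5 + 3, so a_1 = 2.
  5 = 1*3 + 2, so a_2 = 1.
  3 = 1*2 + 1, so a_3 = 1.
  2 = 2*1 + 0, so a_4 = 2.
The remainder reaches 0 after 5 divisions, so the expansion has 5 partial quotients, read off in order.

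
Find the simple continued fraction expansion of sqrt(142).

[11; (1, 10, 1, 22)]

Write x_i = (sqrt(142) + m_i)/d_i with (m_0, d_0) = (0, 1). a_0 = floor(sqrt(142)) = 11, since 11^2 = 121 <= 142 < 144 = 12^2.
Iterate m_{i+1} = d_i*a_i - m_i, d_{i+1} = (142 - m_{i+1}^2)/d_i, a_{i+1} = floor((a_0 + m_{i+1})/d_{i+1}):
  m_1 = 1*11 - 0 = 11, d_1 = (142 - 11^2)/1 = 21/1 = 21, a_1 = floor((11 + 11)/21) = 1.
  m_2 = 21*1 - 11 = 10, d_2 = (142 - 10^2)/21 = 42/21 = 2, a_2 = floor((11 + 10)/2) = 10.
  m_3 = 2*10 - 10 = 10, d_3 = (142 - 10^2)/2 = 42/2 = 21, a_3 = floor((11 + 10)/21) = 1.
  m_4 = 21*1 - 10 = 11, d_4 = (142 - 11^2)/21 = 21/21 = 1, a_4 = floor((11 + 11)/1) = 22.
  m_5 = 1*22 - 11 = 11, d_5 = (142 - 11^2)/1 = 21/1 = 21: (m_5, d_5) = (m_1, d_1) = (11, 21), so from here the quotients repeat a_1, ..., a_4; the period length is 4.
Hence the expansion of sqrt(142) is a_0 = 11 followed by the repeating block 1, 10, 1, 22 (period 4).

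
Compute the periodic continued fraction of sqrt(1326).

Write x_i = (sqrt(1326) + m_i)/d_i with (m_0, d_0) = (0, 1). a_0 = floor(sqrt(1326)) = 36, since 36^2 = 1296 <= 1326 < 1369 = 37^2.
Iterate m_{i+1} = d_i*a_i - m_i, d_{i+1} = (1326 - m_{i+1}^2)/d_i, a_{i+1} = floor((a_0 + m_{i+1})/d_{i+1}):
  m_1 = 1*36 - 0 = 36, d_1 = (1326 - 36^2)/1 = 30/1 = 30, a_1 = floor((36 + 36)/30) = 2.
  m_2 = 30*2 - 36 = 24, d_2 = (1326 - 24^2)/30 = 750/30 = 25, a_2 = floor((36 + 24)/25) = 2.
  m_3 = 25*2 - 24 = 26, d_3 = (1326 - 26^2)/25 = 650/25 = 26, a_3 = floor((36 + 26)/26) = 2.
  m_4 = 26*2 - 26 = 26, d_4 = (1326 - 26^2)/26 = 650/26 = 25, a_4 = floor((36 + 26)/25) = 2.
  m_5 = 25*2 - 26 = 24, d_5 = (1326 - 24^2)/25 = 750/25 = 30, a_5 = floor((36 + 24)/30) = 2.
  m_6 = 30*2 - 24 = 36, d_6 = (1326 - 36^2)/30 = 30/30 = 1, a_6 = floor((36 + 36)/1) = 72.
  m_7 = 1*72 - 36 = 36, d_7 = (1326 - 36^2)/1 = 30/1 = 30: (m_7, d_7) = (m_1, d_1) = (36, 30), so from here the quotients repeat a_1, ..., a_6; the period length is 6.
Hence the expansion of sqrt(1326) is a_0 = 36 followed by the repeating block 2, 2, 2, 2, 2, 72 (period 6).

[36; (2, 2, 2, 2, 2, 72)]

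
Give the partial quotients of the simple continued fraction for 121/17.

[7; 8, 2]

Run the Euclidean algorithm on 121 and 17; the successive quotients are the partial quotients a_0, a_1, ... (each step inverts the fractional part left over by the previous one):
  121 = 7*17 + 2, so a_0 = 7.
  17 = 8*2 + 1, so a_1 = 8.
  2 = 2*1 + 0, so a_2 = 2.
The remainder reaches 0 after 3 divisions, so the expansion has 3 partial quotients, read off in order.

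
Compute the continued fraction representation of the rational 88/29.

Run the Euclidean algorithm on 88 and 29; the successive quotients are the partial quotients a_0, a_1, ... (each step inverts the fractional part left over by the previous one):
  88 = 3*29 + 1, so a_0 = 3.
  29 = 29*1 + 0, so a_1 = 29.
The remainder reaches 0 after 2 divisions, so the expansion has 2 partial quotients, read off in order.

[3; 29]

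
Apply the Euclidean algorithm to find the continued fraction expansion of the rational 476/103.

Run the Euclidean algorithm on 476 and 103; the successive quotients are the partial quotients a_0, a_1, ... (each step inverts the fractional part left over by the previous one):
  476 = 4*103 + 64, so a_0 = 4.
  103 = 1*64 + 39, so a_1 = 1.
  64 = 1*39 + 25, so a_2 = 1.
  39 = 1*25 + 14, so a_3 = 1.
  25 = 1*14 + 11, so a_4 = 1.
  14 = 1*11 + 3, so a_5 = 1.
  11 = 3*3 + 2, so a_6 = 3.
  3 = 1*2 + 1, so a_7 = 1.
  2 = 2*1 + 0, so a_8 = 2.
The remainder reaches 0 after 9 divisions, so the expansion has 9 partial quotients, read off in order.

[4; 1, 1, 1, 1, 1, 3, 1, 2]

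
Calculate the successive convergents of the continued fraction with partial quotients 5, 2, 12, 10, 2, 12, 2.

Using the convergent recurrence p_i = a_i*p_{i-1} + p_{i-2}, q_i = a_i*q_{i-1} + q_{i-2} with p_{-2}=0, p_{-1}=1, q_{-2}=1, q_{-1}=0:
  i=0: a_0=5, p_0 = 5*1 + 0 = 5, q_0 = 5*0 + 1 = 1.
  i=1: a_1=2, p_1 = 2*5 + 1 = 11, q_1 = 2*1 + 0 = 2.
  i=2: a_2=12, p_2 = 12*11 + 5 = 137, q_2 = 12*2 + 1 = 25.
  i=3: a_3=10, p_3 = 10*137 + 11 = 1381, q_3 = 10*25 + 2 = 252.
  i=4: a_4=2, p_4 = 2*1381 + 137 = 2899, q_4 = 2*252 + 25 = 529.
  i=5: a_5=12, p_5 = 12*2899 + 1381 = 36169, q_5 = 12*529 + 252 = 6600.
  i=6: a_6=2, p_6 = 2*36169 + 2899 = 75237, q_6 = 2*6600 + 529 = 13729.

5/1, 11/2, 137/25, 1381/252, 2899/529, 36169/6600, 75237/13729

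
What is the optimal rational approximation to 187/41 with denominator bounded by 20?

73/16

Expand x = 187/41 as a continued fraction with the Euclidean algorithm:
  187 = 4*41 + 23, so a_0 = 4.
  41 = 1*23 + 18, so a_1 = 1.
  23 = 1*18 + 5, so a_2 = 1.
  18 = 3*5 + 3, so a_3 = 3.
  5 = 1*3 + 2, so a_4 = 1.
  3 = 1*2 + 1, so a_5 = 1.
  2 = 2*1 + 0, so a_6 = 2.
so x = [4; 1, 1, 3, 1, 1, 2].
Convergents (p_i = a_i*p_{i-1} + p_{i-2}, q_i = a_i*q_{i-1} + q_{i-2} with p_{-2}=0, p_{-1}=1, q_{-2}=1, q_{-1}=0), until the denominator exceeds 20:
  i=0: a_0=4, p_0 = 4*1 + 0 = 4, q_0 = 4*0 + 1 = 1.
  i=1: a_1=1, p_1 = 1*4 + 1 = 5, q_1 = 1*1 + 0 = 1.
  i=2: a_2=1, p_2 = 1*5 + 4 = 9, q_2 = 1*1 + 1 = 2.
  i=3: a_3=3, p_3 = 3*9 + 5 = 32, q_3 = 3*2 + 1 = 7.
  i=4: a_4=1, p_4 = 1*32 + 9 = 41, q_4 = 1*7 + 2 = 9.
  i=5: a_5=1, p_5 = 1*41 + 32 = 73, q_5 = 1*9 + 7 = 16.
  i=6: a_6=2, p_6 = 2*73 + 41 = 187, q_6 = 2*16 + 9 = 41.
q_6 = 41 > 20, so the last convergent with denominator <= 20 is p_5/q_5 = 73/16.
The closest fraction with denominator <= 20 is either p_5/q_5 or the intermediate fraction (k*p_5 + p_4)/(k*q_5 + q_4) with the largest k >= 1 whose denominator stays <= 20; these approach x as k grows, and every other convergent or intermediate fraction in range is farther away.
Largest k: floor((20 - q_4)/q_5) = floor((20 - 9)/16) = 0.
Since k = 0, no intermediate fraction beyond p_5/q_5 has denominator <= 20, so the convergent 73/16 is the closest (its error is |187*16 - 73*41|/(41*16) = 1/656).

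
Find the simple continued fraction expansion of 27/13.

[2; 13]

Run the Euclidean algorithm on 27 and 13; the successive quotients are the partial quotients a_0, a_1, ... (each step inverts the fractional part left over by the previous one):
  27 = 2*13 + 1, so a_0 = 2.
  13 = 13*1 + 0, so a_1 = 13.
The remainder reaches 0 after 2 divisions, so the expansion has 2 partial quotients, read off in order.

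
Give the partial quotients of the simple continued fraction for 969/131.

Run the Euclidean algorithm on 969 and 131; the successive quotients are the partial quotients a_0, a_1, ... (each step inverts the fractional part left over by the previous one):
  969 = 7*131 + 52, so a_0 = 7.
  131 = 2*52 + 27, so a_1 = 2.
  52 = 1*27 + 25, so a_2 = 1.
  27 = 1*25 + 2, so a_3 = 1.
  25 = 12*2 + 1, so a_4 = 12.
  2 = 2*1 + 0, so a_5 = 2.
The remainder reaches 0 after 6 divisions, so the expansion has 6 partial quotients, read off in order.

[7; 2, 1, 1, 12, 2]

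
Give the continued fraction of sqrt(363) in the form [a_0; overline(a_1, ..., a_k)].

[19; overline(19, 38)]

Write x_i = (sqrt(363) + m_i)/d_i with (m_0, d_0) = (0, 1). a_0 = floor(sqrt(363)) = 19, since 19^2 = 361 <= 363 < 400 = 20^2.
Iterate m_{i+1} = d_i*a_i - m_i, d_{i+1} = (363 - m_{i+1}^2)/d_i, a_{i+1} = floor((a_0 + m_{i+1})/d_{i+1}):
  m_1 = 1*19 - 0 = 19, d_1 = (363 - 19^2)/1 = 2/1 = 2, a_1 = floor((19 + 19)/2) = 19.
  m_2 = 2*19 - 19 = 19, d_2 = (363 - 19^2)/2 = 2/2 = 1, a_2 = floor((19 + 19)/1) = 38.
  m_3 = 1*38 - 19 = 19, d_3 = (363 - 19^2)/1 = 2/1 = 2: (m_3, d_3) = (m_1, d_1) = (19, 2), so from here the quotients repeat a_1, a_2; the period length is 2.
Hence the expansion of sqrt(363) is a_0 = 19 followed by the repeating block 19, 38 (period 2).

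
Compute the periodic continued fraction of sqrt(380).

Write x_i = (sqrt(380) + m_i)/d_i with (m_0, d_0) = (0, 1). a_0 = floor(sqrt(380)) = 19, since 19^2 = 361 <= 380 < 400 = 20^2.
Iterate m_{i+1} = d_i*a_i - m_i, d_{i+1} = (380 - m_{i+1}^2)/d_i, a_{i+1} = floor((a_0 + m_{i+1})/d_{i+1}):
  m_1 = 1*19 - 0 = 19, d_1 = (380 - 19^2)/1 = 19/1 = 19, a_1 = floor((19 + 19)/19) = 2.
  m_2 = 19*2 - 19 = 19, d_2 = (380 - 19^2)/19 = 19/19 = 1, a_2 = floor((19 + 19)/1) = 38.
  m_3 = 1*38 - 19 = 19, d_3 = (380 - 19^2)/1 = 19/1 = 19: (m_3, d_3) = (m_1, d_1) = (19, 19), so from here the quotients repeat a_1, a_2; the period length is 2.
Hence the expansion of sqrt(380) is a_0 = 19 followed by the repeating block 2, 38 (period 2).

[19; (2, 38)]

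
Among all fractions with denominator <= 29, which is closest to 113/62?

Expand x = 113/62 as a continued fraction with the Euclidean algorithm:
  113 = 1*62 + 51, so a_0 = 1.
  62 = 1*51 + 11, so a_1 = 1.
  51 = 4*11 + 7, so a_2 = 4.
  11 = 1*7 + 4, so a_3 = 1.
  7 = 1*4 + 3, so a_4 = 1.
  4 = 1*3 + 1, so a_5 = 1.
  3 = 3*1 + 0, so a_6 = 3.
so x = [1; 1, 4, 1, 1, 1, 3].
Convergents (p_i = a_i*p_{i-1} + p_{i-2}, q_i = a_i*q_{i-1} + q_{i-2} with p_{-2}=0, p_{-1}=1, q_{-2}=1, q_{-1}=0), until the denominator exceeds 29:
  i=0: a_0=1, p_0 = 1*1 + 0 = 1, q_0 = 1*0 + 1 = 1.
  i=1: a_1=1, p_1 = 1*1 + 1 = 2, q_1 = 1*1 + 0 = 1.
  i=2: a_2=4, p_2 = 4*2 + 1 = 9, q_2 = 4*1 + 1 = 5.
  i=3: a_3=1, p_3 = 1*9 + 2 = 11, q_3 = 1*5 + 1 = 6.
  i=4: a_4=1, p_4 = 1*11 + 9 = 20, q_4 = 1*6 + 5 = 11.
  i=5: a_5=1, p_5 = 1*20 + 11 = 31, q_5 = 1*11 + 6 = 17.
  i=6: a_6=3, p_6 = 3*31 + 20 = 113, q_6 = 3*17 + 11 = 62.
q_6 = 62 > 29, so the last convergent with denominator <= 29 is p_5/q_5 = 31/17.
The closest fraction with denominator <= 29 is either p_5/q_5 or the intermediate fraction (k*p_5 + p_4)/(k*q_5 + q_4) with the largest k >= 1 whose denominator stays <= 29; these approach x as k grows, and every other convergent or intermediate fraction in range is farther away.
Largest k: floor((29 - q_4)/q_5) = floor((29 - 11)/17) = 1.
That gives (1*31 + 20)/(1*17 + 11) = 51/28.
Compare the errors: |x - 31/17| = |113*17 - 31*62|/(62*17) = 1/1054, and |x - 51/28| = |113*28 - 51*62|/(62*28) = 2/1736.
Cross-multiplying, 1*1736 = 1736 < 2108 = 2*1054, so 1/1054 is smaller: the convergent 31/17 is closer to x than 51/28.

31/17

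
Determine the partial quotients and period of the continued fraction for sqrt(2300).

Write x_i = (sqrt(2300) + m_i)/d_i with (m_0, d_0) = (0, 1). a_0 = floor(sqrt(2300)) = 47, since 47^2 = 2209 <= 2300 < 2304 = 48^2.
Iterate m_{i+1} = d_i*a_i - m_i, d_{i+1} = (2300 - m_{i+1}^2)/d_i, a_{i+1} = floor((a_0 + m_{i+1})/d_{i+1}):
  m_1 = 1*47 - 0 = 47, d_1 = (2300 - 47^2)/1 = 91/1 = 91, a_1 = floor((47 + 47)/91) = 1.
  m_2 = 91*1 - 47 = 44, d_2 = (2300 - 44^2)/91 = 364/91 = 4, a_2 = floor((47 + 44)/4) = 22.
  m_3 = 4*22 - 44 = 44, d_3 = (2300 - 44^2)/4 = 364/4 = 91, a_3 = floor((47 + 44)/91) = 1.
  m_4 = 91*1 - 44 = 47, d_4 = (2300 - 47^2)/91 = 91/91 = 1, a_4 = floor((47 + 47)/1) = 94.
  m_5 = 1*94 - 47 = 47, d_5 = (2300 - 47^2)/1 = 91/1 = 91: (m_5, d_5) = (m_1, d_1) = (47, 91), so from here the quotients repeat a_1, ..., a_4; the period length is 4.
Hence the expansion of sqrt(2300) is a_0 = 47 followed by the repeating block 1, 22, 1, 94 (period 4).

[47; (1, 22, 1, 94)]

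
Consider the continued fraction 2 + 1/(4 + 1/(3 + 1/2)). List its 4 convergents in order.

2/1, 9/4, 29/13, 67/30

Using the convergent recurrence p_i = a_i*p_{i-1} + p_{i-2}, q_i = a_i*q_{i-1} + q_{i-2} with p_{-2}=0, p_{-1}=1, q_{-2}=1, q_{-1}=0:
  i=0: a_0=2, p_0 = 2*1 + 0 = 2, q_0 = 2*0 + 1 = 1.
  i=1: a_1=4, p_1 = 4*2 + 1 = 9, q_1 = 4*1 + 0 = 4.
  i=2: a_2=3, p_2 = 3*9 + 2 = 29, q_2 = 3*4 + 1 = 13.
  i=3: a_3=2, p_3 = 2*29 + 9 = 67, q_3 = 2*13 + 4 = 30.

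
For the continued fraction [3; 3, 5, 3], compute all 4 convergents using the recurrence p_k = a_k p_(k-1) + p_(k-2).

Using the convergent recurrence p_i = a_i*p_{i-1} + p_{i-2}, q_i = a_i*q_{i-1} + q_{i-2} with p_{-2}=0, p_{-1}=1, q_{-2}=1, q_{-1}=0:
  i=0: a_0=3, p_0 = 3*1 + 0 = 3, q_0 = 3*0 + 1 = 1.
  i=1: a_1=3, p_1 = 3*3 + 1 = 10, q_1 = 3*1 + 0 = 3.
  i=2: a_2=5, p_2 = 5*10 + 3 = 53, q_2 = 5*3 + 1 = 16.
  i=3: a_3=3, p_3 = 3*53 + 10 = 169, q_3 = 3*16 + 3 = 51.

3/1, 10/3, 53/16, 169/51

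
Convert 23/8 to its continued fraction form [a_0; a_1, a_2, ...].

[2; 1, 7]

Run the Euclidean algorithm on 23 and 8; the successive quotients are the partial quotients a_0, a_1, ... (each step inverts the fractional part left over by the previous one):
  23 = 2*8 + 7, so a_0 = 2.
  8 = 1*7 + 1, so a_1 = 1.
  7 = 7*1 + 0, so a_2 = 7.
The remainder reaches 0 after 3 divisions, so the expansion has 3 partial quotients, read off in order.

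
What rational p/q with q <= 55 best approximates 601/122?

133/27

Expand x = 601/122 as a continued fraction with the Euclidean algorithm:
  601 = 4*122 + 113, so a_0 = 4.
  122 = 1*113 + 9, so a_1 = 1.
  113 = 12*9 + 5, so a_2 = 12.
  9 = 1*5 + 4, so a_3 = 1.
  5 = 1*4 + 1, so a_4 = 1.
  4 = 4*1 + 0, so a_5 = 4.
so x = [4; 1, 12, 1, 1, 4].
Convergents (p_i = a_i*p_{i-1} + p_{i-2}, q_i = a_i*q_{i-1} + q_{i-2} with p_{-2}=0, p_{-1}=1, q_{-2}=1, q_{-1}=0), until the denominator exceeds 55:
  i=0: a_0=4, p_0 = 4*1 + 0 = 4, q_0 = 4*0 + 1 = 1.
  i=1: a_1=1, p_1 = 1*4 + 1 = 5, q_1 = 1*1 + 0 = 1.
  i=2: a_2=12, p_2 = 12*5 + 4 = 64, q_2 = 12*1 + 1 = 13.
  i=3: a_3=1, p_3 = 1*64 + 5 = 69, q_3 = 1*13 + 1 = 14.
  i=4: a_4=1, p_4 = 1*69 + 64 = 133, q_4 = 1*14 + 13 = 27.
  i=5: a_5=4, p_5 = 4*133 + 69 = 601, q_5 = 4*27 + 14 = 122.
q_5 = 122 > 55, so the last convergent with denominator <= 55 is p_4/q_4 = 133/27.
The closest fraction with denominator <= 55 is either p_4/q_4 or the intermediate fraction (k*p_4 + p_3)/(k*q_4 + q_3) with the largest k >= 1 whose denominator stays <= 55; these approach x as k grows, and every other convergent or intermediate fraction in range is farther away.
Largest k: floor((55 - q_3)/q_4) = floor((55 - 14)/27) = 1.
That gives (1*133 + 69)/(1*27 + 14) = 202/41.
Compare the errors: |x - 133/27| = |601*27 - 133*122|/(122*27) = 1/3294, and |x - 202/41| = |601*41 - 202*122|/(122*41) = 3/5002.
Cross-multiplying, 1*5002 = 5002 < 9882 = 3*3294, so 1/3294 is smaller: the convergent 133/27 is closer to x than 202/41.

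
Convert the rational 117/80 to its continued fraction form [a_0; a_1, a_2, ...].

[1; 2, 6, 6]

Run the Euclidean algorithm on 117 and 80; the successive quotients are the partial quotients a_0, a_1, ... (each step inverts the fractional part left over by the previous one):
  117 = 1*80 + 37, so a_0 = 1.
  80 = 2*37 + 6, so a_1 = 2.
  37 = 6*6 + 1, so a_2 = 6.
  6 = 6*1 + 0, so a_3 = 6.
The remainder reaches 0 after 4 divisions, so the expansion has 4 partial quotients, read off in order.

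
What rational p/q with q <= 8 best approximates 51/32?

Expand x = 51/32 as a continued fraction with the Euclidean algorithm:
  51 = 1*32 + 19, so a_0 = 1.
  32 = 1*19 + 13, so a_1 = 1.
  19 = 1*13 + 6, so a_2 = 1.
  13 = 2*6 + 1, so a_3 = 2.
  6 = 6*1 + 0, so a_4 = 6.
so x = [1; 1, 1, 2, 6].
Convergents (p_i = a_i*p_{i-1} + p_{i-2}, q_i = a_i*q_{i-1} + q_{i-2} with p_{-2}=0, p_{-1}=1, q_{-2}=1, q_{-1}=0), until the denominator exceeds 8:
  i=0: a_0=1, p_0 = 1*1 + 0 = 1, q_0 = 1*0 + 1 = 1.
  i=1: a_1=1, p_1 = 1*1 + 1 = 2, q_1 = 1*1 + 0 = 1.
  i=2: a_2=1, p_2 = 1*2 + 1 = 3, q_2 = 1*1 + 1 = 2.
  i=3: a_3=2, p_3 = 2*3 + 2 = 8, q_3 = 2*2 + 1 = 5.
  i=4: a_4=6, p_4 = 6*8 + 3 = 51, q_4 = 6*5 + 2 = 32.
q_4 = 32 > 8, so the last convergent with denominator <= 8 is p_3/q_3 = 8/5.
The closest fraction with denominator <= 8 is either p_3/q_3 or the intermediate fraction (k*p_3 + p_2)/(k*q_3 + q_2) with the largest k >= 1 whose denominator stays <= 8; these approach x as k grows, and every other convergent or intermediate fraction in range is farther away.
Largest k: floor((8 - q_2)/q_3) = floor((8 - 2)/5) = 1.
That gives (1*8 + 3)/(1*5 + 2) = 11/7.
Compare the errors: |x - 8/5| = |51*5 - 8*32|/(32*5) = 1/160, and |x - 11/7| = |51*7 - 11*32|/(32*7) = 5/224.
Cross-multiplying, 1*224 = 224 < 800 = 5*160, so 1/160 is smaller: the convergent 8/5 is closer to x than 11/7.

8/5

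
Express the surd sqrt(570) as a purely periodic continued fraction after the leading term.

Write x_i = (sqrt(570) + m_i)/d_i with (m_0, d_0) = (0, 1). a_0 = floor(sqrt(570)) = 23, since 23^2 = 529 <= 570 < 576 = 24^2.
Iterate m_{i+1} = d_i*a_i - m_i, d_{i+1} = (570 - m_{i+1}^2)/d_i, a_{i+1} = floor((a_0 + m_{i+1})/d_{i+1}):
  m_1 = 1*23 - 0 = 23, d_1 = (570 - 23^2)/1 = 41/1 = 41, a_1 = floor((23 + 23)/41) = 1.
  m_2 = 41*1 - 23 = 18, d_2 = (570 - 18^2)/41 = 246/41 = 6, a_2 = floor((23 + 18)/6) = 6.
  m_3 = 6*6 - 18 = 18, d_3 = (570 - 18^2)/6 = 246/6 = 41, a_3 = floor((23 + 18)/41) = 1.
  m_4 = 41*1 - 18 = 23, d_4 = (570 - 23^2)/41 = 41/41 = 1, a_4 = floor((23 + 23)/1) = 46.
  m_5 = 1*46 - 23 = 23, d_5 = (570 - 23^2)/1 = 41/1 = 41: (m_5, d_5) = (m_1, d_1) = (23, 41), so from here the quotients repeat a_1, ..., a_4; the period length is 4.
Hence the expansion of sqrt(570) is a_0 = 23 followed by the repeating block 1, 6, 1, 46 (period 4).

[23; (1, 6, 1, 46)]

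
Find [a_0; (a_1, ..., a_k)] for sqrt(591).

Write x_i = (sqrt(591) + m_i)/d_i with (m_0, d_0) = (0, 1). a_0 = floor(sqrt(591)) = 24, since 24^2 = 576 <= 591 < 625 = 25^2.
Iterate m_{i+1} = d_i*a_i - m_i, d_{i+1} = (591 - m_{i+1}^2)/d_i, a_{i+1} = floor((a_0 + m_{i+1})/d_{i+1}):
  m_1 = 1*24 - 0 = 24, d_1 = (591 - 24^2)/1 = 15/1 = 15, a_1 = floor((24 + 24)/15) = 3.
  m_2 = 15*3 - 24 = 21, d_2 = (591 - 21^2)/15 = 150/15 = 10, a_2 = floor((24 + 21)/10) = 4.
  m_3 = 10*4 - 21 = 19, d_3 = (591 - 19^2)/10 = 230/10 = 23, a_3 = floor((24 + 19)/23) = 1.
  m_4 = 23*1 - 19 = 4, d_4 = (591 - 4^2)/23 = 575/23 = 25, a_4 = floor((24 + 4)/25) = 1.
  m_5 = 25*1 - 4 = 21, d_5 = (591 - 21^2)/25 = 150/25 = 6, a_5 = floor((24 + 21)/6) = 7.
  m_6 = 6*7 - 21 = 21, d_6 = (591 - 21^2)/6 = 150/6 = 25, a_6 = floor((24 + 21)/25) = 1.
  m_7 = 25*1 - 21 = 4, d_7 = (591 - 4^2)/25 = 575/25 = 23, a_7 = floor((24 + 4)/23) = 1.
  m_8 = 23*1 - 4 = 19, d_8 = (591 - 19^2)/23 = 230/23 = 10, a_8 = floor((24 + 19)/10) = 4.
  m_9 = 10*4 - 19 = 21, d_9 = (591 - 21^2)/10 = 150/10 = 15, a_9 = floor((24 + 21)/15) = 3.
  m_10 = 15*3 - 21 = 24, d_10 = (591 - 24^2)/15 = 15/15 = 1, a_10 = floor((24 + 24)/1) = 48.
  m_11 = 1*48 - 24 = 24, d_11 = (591 - 24^2)/1 = 15/1 = 15: (m_11, d_11) = (m_1, d_1) = (24, 15), so from here the quotients repeat a_1, ..., a_10; the period length is 10.
Hence the expansion of sqrt(591) is a_0 = 24 followed by the repeating block 3, 4, 1, 1, 7, 1, 1, 4, 3, 48 (period 10).

[24; (3, 4, 1, 1, 7, 1, 1, 4, 3, 48)]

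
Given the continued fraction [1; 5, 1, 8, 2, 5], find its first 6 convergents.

Using the convergent recurrence p_i = a_i*p_{i-1} + p_{i-2}, q_i = a_i*q_{i-1} + q_{i-2} with p_{-2}=0, p_{-1}=1, q_{-2}=1, q_{-1}=0:
  i=0: a_0=1, p_0 = 1*1 + 0 = 1, q_0 = 1*0 + 1 = 1.
  i=1: a_1=5, p_1 = 5*1 + 1 = 6, q_1 = 5*1 + 0 = 5.
  i=2: a_2=1, p_2 = 1*6 + 1 = 7, q_2 = 1*5 + 1 = 6.
  i=3: a_3=8, p_3 = 8*7 + 6 = 62, q_3 = 8*6 + 5 = 53.
  i=4: a_4=2, p_4 = 2*62 + 7 = 131, q_4 = 2*53 + 6 = 112.
  i=5: a_5=5, p_5 = 5*131 + 62 = 717, q_5 = 5*112 + 53 = 613.

1/1, 6/5, 7/6, 62/53, 131/112, 717/613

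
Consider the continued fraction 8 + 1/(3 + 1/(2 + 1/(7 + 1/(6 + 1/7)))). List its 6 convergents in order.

Using the convergent recurrence p_i = a_i*p_{i-1} + p_{i-2}, q_i = a_i*q_{i-1} + q_{i-2} with p_{-2}=0, p_{-1}=1, q_{-2}=1, q_{-1}=0:
  i=0: a_0=8, p_0 = 8*1 + 0 = 8, q_0 = 8*0 + 1 = 1.
  i=1: a_1=3, p_1 = 3*8 + 1 = 25, q_1 = 3*1 + 0 = 3.
  i=2: a_2=2, p_2 = 2*25 + 8 = 58, q_2 = 2*3 + 1 = 7.
  i=3: a_3=7, p_3 = 7*58 + 25 = 431, q_3 = 7*7 + 3 = 52.
  i=4: a_4=6, p_4 = 6*431 + 58 = 2644, q_4 = 6*52 + 7 = 319.
  i=5: a_5=7, p_5 = 7*2644 + 431 = 18939, q_5 = 7*319 + 52 = 2285.

8/1, 25/3, 58/7, 431/52, 2644/319, 18939/2285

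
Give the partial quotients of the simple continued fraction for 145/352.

[0; 2, 2, 2, 1, 20]

Run the Euclidean algorithm on 145 and 352; the successive quotients are the partial quotients a_0, a_1, ... (each step inverts the fractional part left over by the previous one):
  145 = 0*352 + 145, so a_0 = 0.
  352 = 2*145 + 62, so a_1 = 2.
  145 = 2*62 + 21, so a_2 = 2.
  62 = 2*21 + 20, so a_3 = 2.
  21 = 1*20 + 1, so a_4 = 1.
  20 = 20*1 + 0, so a_5 = 20.
The remainder reaches 0 after 6 divisions, so the expansion has 6 partial quotients, read off in order.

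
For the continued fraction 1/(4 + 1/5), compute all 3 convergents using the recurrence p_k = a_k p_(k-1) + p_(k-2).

Using the convergent recurrence p_i = a_i*p_{i-1} + p_{i-2}, q_i = a_i*q_{i-1} + q_{i-2} with p_{-2}=0, p_{-1}=1, q_{-2}=1, q_{-1}=0:
  i=0: a_0=0, p_0 = 0*1 + 0 = 0, q_0 = 0*0 + 1 = 1.
  i=1: a_1=4, p_1 = 4*0 + 1 = 1, q_1 = 4*1 + 0 = 4.
  i=2: a_2=5, p_2 = 5*1 + 0 = 5, q_2 = 5*4 + 1 = 21.

0/1, 1/4, 5/21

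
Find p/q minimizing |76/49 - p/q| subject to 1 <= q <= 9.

14/9

Expand x = 76/49 as a continued fraction with the Euclidean algorithm:
  76 = 1*49 + 27, so a_0 = 1.
  49 = 1*27 + 22, so a_1 = 1.
  27 = 1*22 + 5, so a_2 = 1.
  22 = 4*5 + 2, so a_3 = 4.
  5 = 2*2 + 1, so a_4 = 2.
  2 = 2*1 + 0, so a_5 = 2.
so x = [1; 1, 1, 4, 2, 2].
Convergents (p_i = a_i*p_{i-1} + p_{i-2}, q_i = a_i*q_{i-1} + q_{i-2} with p_{-2}=0, p_{-1}=1, q_{-2}=1, q_{-1}=0), until the denominator exceeds 9:
  i=0: a_0=1, p_0 = 1*1 + 0 = 1, q_0 = 1*0 + 1 = 1.
  i=1: a_1=1, p_1 = 1*1 + 1 = 2, q_1 = 1*1 + 0 = 1.
  i=2: a_2=1, p_2 = 1*2 + 1 = 3, q_2 = 1*1 + 1 = 2.
  i=3: a_3=4, p_3 = 4*3 + 2 = 14, q_3 = 4*2 + 1 = 9.
  i=4: a_4=2, p_4 = 2*14 + 3 = 31, q_4 = 2*9 + 2 = 20.
q_4 = 20 > 9, so the last convergent with denominator <= 9 is p_3/q_3 = 14/9.
The closest fraction with denominator <= 9 is either p_3/q_3 or the intermediate fraction (k*p_3 + p_2)/(k*q_3 + q_2) with the largest k >= 1 whose denominator stays <= 9; these approach x as k grows, and every other convergent or intermediate fraction in range is farther away.
Largest k: floor((9 - q_2)/q_3) = floor((9 - 2)/9) = 0.
Since k = 0, no intermediate fraction beyond p_3/q_3 has denominator <= 9, so the convergent 14/9 is the closest (its error is |76*9 - 14*49|/(49*9) = 2/441).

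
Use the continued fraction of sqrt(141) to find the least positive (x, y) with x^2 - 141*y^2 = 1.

First expand sqrt(141) as a continued fraction. With x_i = (sqrt(141) + m_i)/d_i and (m_0, d_0) = (0, 1): a_0 = floor(sqrt(141)) = 11, since 11^2 = 121 <= 141 < 144 = 12^2.
Iterate m_{i+1} = d_i*a_i - m_i, d_{i+1} = (141 - m_{i+1}^2)/d_i, a_{i+1} = floor((a_0 + m_{i+1})/d_{i+1}):
  m_1 = 1*11 - 0 = 11, d_1 = (141 - 11^2)/1 = 20/1 = 20, a_1 = floor((11 + 11)/20) = 1.
  m_2 = 20*1 - 11 = 9, d_2 = (141 - 9^2)/20 = 60/20 = 3, a_2 = floor((11 + 9)/3) = 6.
  m_3 = 3*6 - 9 = 9, d_3 = (141 - 9^2)/3 = 60/3 = 20, a_3 = floor((11 + 9)/20) = 1.
  m_4 = 20*1 - 9 = 11, d_4 = (141 - 11^2)/20 = 20/20 = 1, a_4 = floor((11 + 11)/1) = 22.
  m_5 = 1*22 - 11 = 11, d_5 = (141 - 11^2)/1 = 20/1 = 20: (m_5, d_5) = (m_1, d_1) = (11, 20), so from here the quotients repeat a_1, ..., a_4; the period length is 4.
So sqrt(141) = [11; (1, 6, 1, 22)] with period length k = 4.
k is even, so the fundamental solution of x^2 - 141y^2 = 1 is (p_{k-1}, q_{k-1}) = (p_3, q_3); compute convergents through index 3.
Convergents (p_i = a_i*p_{i-1} + p_{i-2}, q_i = a_i*q_{i-1} + q_{i-2} with p_{-2}=0, p_{-1}=1, q_{-2}=1, q_{-1}=0):
  i=0: a_0=11, p_0 = 11*1 + 0 = 11, q_0 = 11*0 + 1 = 1.
  i=1: a_1=1, p_1 = 1*11 + 1 = 12, q_1 = 1*1 + 0 = 1.
  i=2: a_2=6, p_2 = 6*12 + 11 = 83, q_2 = 6*1 + 1 = 7.
  i=3: a_3=1, p_3 = 1*83 + 12 = 95, q_3 = 1*7 + 1 = 8.
Check: 95^2 - 141*8^2 = 9025 - 9024 = 1, so (x, y) = (95, 8) solves the equation, and by the theorem it is the least positive solution.

(x, y) = (95, 8)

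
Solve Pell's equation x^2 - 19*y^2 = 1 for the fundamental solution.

(x, y) = (170, 39)

First expand sqrt(19) as a continued fraction. With x_i = (sqrt(19) + m_i)/d_i and (m_0, d_0) = (0, 1): a_0 = floor(sqrt(19)) = 4, since 4^2 = 16 <= 19 < 25 = 5^2.
Iterate m_{i+1} = d_i*a_i - m_i, d_{i+1} = (19 - m_{i+1}^2)/d_i, a_{i+1} = floor((a_0 + m_{i+1})/d_{i+1}):
  m_1 = 1*4 - 0 = 4, d_1 = (19 - 4^2)/1 = 3/1 = 3, a_1 = floor((4 + 4)/3) = 2.
  m_2 = 3*2 - 4 = 2, d_2 = (19 - 2^2)/3 = 15/3 = 5, a_2 = floor((4 + 2)/5) = 1.
  m_3 = 5*1 - 2 = 3, d_3 = (19 - 3^2)/5 = 10/5 = 2, a_3 = floor((4 + 3)/2) = 3.
  m_4 = 2*3 - 3 = 3, d_4 = (19 - 3^2)/2 = 10/2 = 5, a_4 = floor((4 + 3)/5) = 1.
  m_5 = 5*1 - 3 = 2, d_5 = (19 - 2^2)/5 = 15/5 = 3, a_5 = floor((4 + 2)/3) = 2.
  m_6 = 3*2 - 2 = 4, d_6 = (19 - 4^2)/3 = 3/3 = 1, a_6 = floor((4 + 4)/1) = 8.
  m_7 = 1*8 - 4 = 4, d_7 = (19 - 4^2)/1 = 3/1 = 3: (m_7, d_7) = (m_1, d_1) = (4, 3), so from here the quotients repeat a_1, ..., a_6; the period length is 6.
So sqrt(19) = [4; (2, 1, 3, 1, 2, 8)] with period length k = 6.
k is even, so the fundamental solution of x^2 - 19y^2 = 1 is (p_{k-1}, q_{k-1}) = (p_5, q_5); compute convergents through index 5.
Convergents (p_i = a_i*p_{i-1} + p_{i-2}, q_i = a_i*q_{i-1} + q_{i-2} with p_{-2}=0, p_{-1}=1, q_{-2}=1, q_{-1}=0):
  i=0: a_0=4, p_0 = 4*1 + 0 = 4, q_0 = 4*0 + 1 = 1.
  i=1: a_1=2, p_1 = 2*4 + 1 = 9, q_1 = 2*1 + 0 = 2.
  i=2: a_2=1, p_2 = 1*9 + 4 = 13, q_2 = 1*2 + 1 = 3.
  i=3: a_3=3, p_3 = 3*13 + 9 = 48, q_3 = 3*3 + 2 = 11.
  i=4: a_4=1, p_4 = 1*48 + 13 = 61, q_4 = 1*11 + 3 = 14.
  i=5: a_5=2, p_5 = 2*61 + 48 = 170, q_5 = 2*14 + 11 = 39.
Check: 170^2 - 19*39^2 = 28900 - 28899 = 1, so (x, y) = (170, 39) solves the equation, and by the theorem it is the least positive solution.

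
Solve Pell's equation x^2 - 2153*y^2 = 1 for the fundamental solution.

First expand sqrt(2153) as a continued fraction. With x_i = (sqrt(2153) + m_i)/d_i and (m_0, d_0) = (0, 1): a_0 = floor(sqrt(2153)) = 46, since 46^2 = 2116 <= 2153 < 2209 = 47^2.
Iterate m_{i+1} = d_i*a_i - m_i, d_{i+1} = (2153 - m_{i+1}^2)/d_i, a_{i+1} = floor((a_0 + m_{i+1})/d_{i+1}):
  m_1 = 1*46 - 0 = 46, d_1 = (2153 - 46^2)/1 = 37/1 = 37, a_1 = floor((46 + 46)/37) = 2.
  m_2 = 37*2 - 46 = 28, d_2 = (2153 - 28^2)/37 = 1369/37 = 37, a_2 = floor((46 + 28)/37) = 2.
  m_3 = 37*2 - 28 = 46, d_3 = (2153 - 46^2)/37 = 37/37 = 1, a_3 = floor((46 + 46)/1) = 92.
  m_4 = 1*92 - 46 = 46, d_4 = (2153 - 46^2)/1 = 37/1 = 37: (m_4, d_4) = (m_1, d_1) = (46, 37), so from here the quotients repeat a_1, ..., a_3; the period length is 3.
So sqrt(2153) = [46; (2, 2, 92)] with period length k = 3.
k is odd, so (p_{k-1}, q_{k-1}) only solves x^2 - 2153y^2 = -1 and the fundamental solution of x^2 - 2153y^2 = 1 is (p_{2k-1}, q_{2k-1}) = (p_5, q_5); compute convergents through index 5, running through the period twice.
Convergents (p_i = a_i*p_{i-1} + p_{i-2}, q_i = a_i*q_{i-1} + q_{i-2} with p_{-2}=0, p_{-1}=1, q_{-2}=1, q_{-1}=0):
  i=0: a_0=46, p_0 = 46*1 + 0 = 46, q_0 = 46*0 + 1 = 1.
  i=1: a_1=2, p_1 = 2*46 + 1 = 93, q_1 = 2*1 + 0 = 2.
  i=2: a_2=2, p_2 = 2*93 + 46 = 232, q_2 = 2*2 + 1 = 5.
  i=3: a_3=92, p_3 = 92*232 + 93 = 21437, q_3 = 92*5 + 2 = 462.
  i=4: a_4=2, p_4 = 2*21437 + 232 = 43106, q_4 = 2*462 + 5 = 929.
  i=5: a_5=2, p_5 = 2*43106 + 21437 = 107649, q_5 = 2*929 + 462 = 2320.
Indeed p_2^2 - 2153*q_2^2 = 53824 - 53825 = -1, not +1.
Check: 107649^2 - 2153*2320^2 = 11588307201 - 11588307200 = 1, so (x, y) = (107649, 2320) solves the equation, and by the theorem it is the least positive solution.

(x, y) = (107649, 2320)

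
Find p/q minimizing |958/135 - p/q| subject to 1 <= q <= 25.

Expand x = 958/135 as a continued fraction with the Euclidean algorithm:
  958 = 7*135 + 13, so a_0 = 7.
  135 = 10*13 + 5, so a_1 = 10.
  13 = 2*5 + 3, so a_2 = 2.
  5 = 1*3 + 2, so a_3 = 1.
  3 = 1*2 + 1, so a_4 = 1.
  2 = 2*1 + 0, so a_5 = 2.
so x = [7; 10, 2, 1, 1, 2].
Convergents (p_i = a_i*p_{i-1} + p_{i-2}, q_i = a_i*q_{i-1} + q_{i-2} with p_{-2}=0, p_{-1}=1, q_{-2}=1, q_{-1}=0), until the denominator exceeds 25:
  i=0: a_0=7, p_0 = 7*1 + 0 = 7, q_0 = 7*0 + 1 = 1.
  i=1: a_1=10, p_1 = 10*7 + 1 = 71, q_1 = 10*1 + 0 = 10.
  i=2: a_2=2, p_2 = 2*71 + 7 = 149, q_2 = 2*10 + 1 = 21.
  i=3: a_3=1, p_3 = 1*149 + 71 = 220, q_3 = 1*21 + 10 = 31.
q_3 = 31 > 25, so the last convergent with denominator <= 25 is p_2/q_2 = 149/21.
The closest fraction with denominator <= 25 is either p_2/q_2 or the intermediate fraction (k*p_2 + p_1)/(k*q_2 + q_1) with the largest k >= 1 whose denominator stays <= 25; these approach x as k grows, and every other convergent or intermediate fraction in range is farther away.
Largest k: floor((25 - q_1)/q_2) = floor((25 - 10)/21) = 0.
Since k = 0, no intermediate fraction beyond p_2/q_2 has denominator <= 25, so the convergent 149/21 is the closest (its error is |958*21 - 149*135|/(135*21) = 3/2835).

149/21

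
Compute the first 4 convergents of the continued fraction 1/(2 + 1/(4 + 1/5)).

0/1, 1/2, 4/9, 21/47

Using the convergent recurrence p_i = a_i*p_{i-1} + p_{i-2}, q_i = a_i*q_{i-1} + q_{i-2} with p_{-2}=0, p_{-1}=1, q_{-2}=1, q_{-1}=0:
  i=0: a_0=0, p_0 = 0*1 + 0 = 0, q_0 = 0*0 + 1 = 1.
  i=1: a_1=2, p_1 = 2*0 + 1 = 1, q_1 = 2*1 + 0 = 2.
  i=2: a_2=4, p_2 = 4*1 + 0 = 4, q_2 = 4*2 + 1 = 9.
  i=3: a_3=5, p_3 = 5*4 + 1 = 21, q_3 = 5*9 + 2 = 47.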